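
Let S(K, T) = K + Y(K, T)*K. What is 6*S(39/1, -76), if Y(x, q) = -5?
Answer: -936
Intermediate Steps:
S(K, T) = -4*K (S(K, T) = K - 5*K = -4*K)
6*S(39/1, -76) = 6*(-156/1) = 6*(-156) = -936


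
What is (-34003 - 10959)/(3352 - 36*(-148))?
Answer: -22481/4340 ≈ -5.1800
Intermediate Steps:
(-34003 - 10959)/(3352 - 36*(-148)) = -44962/(3352 + 5328) = -44962/8680 = -44962*1/8680 = -22481/4340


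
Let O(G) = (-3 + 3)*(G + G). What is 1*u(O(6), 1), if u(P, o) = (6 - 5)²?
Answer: 1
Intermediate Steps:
O(G) = 0 (O(G) = 0*(2*G) = 0)
u(P, o) = 1 (u(P, o) = 1² = 1)
1*u(O(6), 1) = 1*1 = 1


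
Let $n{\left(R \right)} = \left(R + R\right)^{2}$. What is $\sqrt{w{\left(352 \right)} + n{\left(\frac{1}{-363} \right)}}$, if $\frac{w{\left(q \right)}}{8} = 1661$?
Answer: $\frac{2 \sqrt{437736619}}{363} \approx 115.27$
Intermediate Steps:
$w{\left(q \right)} = 13288$ ($w{\left(q \right)} = 8 \cdot 1661 = 13288$)
$n{\left(R \right)} = 4 R^{2}$ ($n{\left(R \right)} = \left(2 R\right)^{2} = 4 R^{2}$)
$\sqrt{w{\left(352 \right)} + n{\left(\frac{1}{-363} \right)}} = \sqrt{13288 + 4 \left(\frac{1}{-363}\right)^{2}} = \sqrt{13288 + 4 \left(- \frac{1}{363}\right)^{2}} = \sqrt{13288 + 4 \cdot \frac{1}{131769}} = \sqrt{13288 + \frac{4}{131769}} = \sqrt{\frac{1750946476}{131769}} = \frac{2 \sqrt{437736619}}{363}$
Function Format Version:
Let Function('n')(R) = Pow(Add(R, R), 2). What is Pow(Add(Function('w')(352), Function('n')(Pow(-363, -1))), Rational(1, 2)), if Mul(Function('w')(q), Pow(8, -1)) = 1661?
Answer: Mul(Rational(2, 363), Pow(437736619, Rational(1, 2))) ≈ 115.27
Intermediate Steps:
Function('w')(q) = 13288 (Function('w')(q) = Mul(8, 1661) = 13288)
Function('n')(R) = Mul(4, Pow(R, 2)) (Function('n')(R) = Pow(Mul(2, R), 2) = Mul(4, Pow(R, 2)))
Pow(Add(Function('w')(352), Function('n')(Pow(-363, -1))), Rational(1, 2)) = Pow(Add(13288, Mul(4, Pow(Pow(-363, -1), 2))), Rational(1, 2)) = Pow(Add(13288, Mul(4, Pow(Rational(-1, 363), 2))), Rational(1, 2)) = Pow(Add(13288, Mul(4, Rational(1, 131769))), Rational(1, 2)) = Pow(Add(13288, Rational(4, 131769)), Rational(1, 2)) = Pow(Rational(1750946476, 131769), Rational(1, 2)) = Mul(Rational(2, 363), Pow(437736619, Rational(1, 2)))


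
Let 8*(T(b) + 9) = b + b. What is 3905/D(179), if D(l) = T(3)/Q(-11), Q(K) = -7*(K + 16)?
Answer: 49700/3 ≈ 16567.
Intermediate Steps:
T(b) = -9 + b/4 (T(b) = -9 + (b + b)/8 = -9 + (2*b)/8 = -9 + b/4)
Q(K) = -112 - 7*K (Q(K) = -7*(16 + K) = -112 - 7*K)
D(l) = 33/140 (D(l) = (-9 + (¼)*3)/(-112 - 7*(-11)) = (-9 + ¾)/(-112 + 77) = -33/4/(-35) = -33/4*(-1/35) = 33/140)
3905/D(179) = 3905/(33/140) = 3905*(140/33) = 49700/3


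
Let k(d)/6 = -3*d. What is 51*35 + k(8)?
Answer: 1641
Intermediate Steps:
k(d) = -18*d (k(d) = 6*(-3*d) = -18*d)
51*35 + k(8) = 51*35 - 18*8 = 1785 - 144 = 1641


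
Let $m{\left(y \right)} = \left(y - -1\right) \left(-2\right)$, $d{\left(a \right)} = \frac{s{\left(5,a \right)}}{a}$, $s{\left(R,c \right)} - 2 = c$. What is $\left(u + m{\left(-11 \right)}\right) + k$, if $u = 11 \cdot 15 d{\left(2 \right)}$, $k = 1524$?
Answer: $1874$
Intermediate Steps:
$s{\left(R,c \right)} = 2 + c$
$d{\left(a \right)} = \frac{2 + a}{a}$
$m{\left(y \right)} = -2 - 2 y$ ($m{\left(y \right)} = \left(y + 1\right) \left(-2\right) = \left(1 + y\right) \left(-2\right) = -2 - 2 y$)
$u = 330$ ($u = 11 \cdot 15 \frac{2 + 2}{2} = 165 \cdot \frac{1}{2} \cdot 4 = 165 \cdot 2 = 330$)
$\left(u + m{\left(-11 \right)}\right) + k = \left(330 - -20\right) + 1524 = \left(330 + \left(-2 + 22\right)\right) + 1524 = \left(330 + 20\right) + 1524 = 350 + 1524 = 1874$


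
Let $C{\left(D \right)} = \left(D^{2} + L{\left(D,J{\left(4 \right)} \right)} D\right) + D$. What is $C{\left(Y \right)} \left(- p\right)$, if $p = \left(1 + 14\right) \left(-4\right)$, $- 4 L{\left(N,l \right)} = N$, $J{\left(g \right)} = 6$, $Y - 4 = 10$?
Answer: $9660$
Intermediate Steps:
$Y = 14$ ($Y = 4 + 10 = 14$)
$L{\left(N,l \right)} = - \frac{N}{4}$
$C{\left(D \right)} = D + \frac{3 D^{2}}{4}$ ($C{\left(D \right)} = \left(D^{2} + - \frac{D}{4} D\right) + D = \left(D^{2} - \frac{D^{2}}{4}\right) + D = \frac{3 D^{2}}{4} + D = D + \frac{3 D^{2}}{4}$)
$p = -60$ ($p = 15 \left(-4\right) = -60$)
$C{\left(Y \right)} \left(- p\right) = \frac{1}{4} \cdot 14 \left(4 + 3 \cdot 14\right) \left(\left(-1\right) \left(-60\right)\right) = \frac{1}{4} \cdot 14 \left(4 + 42\right) 60 = \frac{1}{4} \cdot 14 \cdot 46 \cdot 60 = 161 \cdot 60 = 9660$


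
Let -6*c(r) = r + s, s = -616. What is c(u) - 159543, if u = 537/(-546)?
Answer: -174108665/1092 ≈ -1.5944e+5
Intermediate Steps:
u = -179/182 (u = 537*(-1/546) = -179/182 ≈ -0.98352)
c(r) = 308/3 - r/6 (c(r) = -(r - 616)/6 = -(-616 + r)/6 = 308/3 - r/6)
c(u) - 159543 = (308/3 - ⅙*(-179/182)) - 159543 = (308/3 + 179/1092) - 159543 = 112291/1092 - 159543 = -174108665/1092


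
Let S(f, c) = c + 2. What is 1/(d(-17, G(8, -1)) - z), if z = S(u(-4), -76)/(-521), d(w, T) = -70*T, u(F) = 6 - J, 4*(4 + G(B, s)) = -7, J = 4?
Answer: 1042/419257 ≈ 0.0024853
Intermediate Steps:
G(B, s) = -23/4 (G(B, s) = -4 + (¼)*(-7) = -4 - 7/4 = -23/4)
u(F) = 2 (u(F) = 6 - 1*4 = 6 - 4 = 2)
S(f, c) = 2 + c
z = 74/521 (z = (2 - 76)/(-521) = -74*(-1/521) = 74/521 ≈ 0.14203)
1/(d(-17, G(8, -1)) - z) = 1/(-70*(-23/4) - 1*74/521) = 1/(805/2 - 74/521) = 1/(419257/1042) = 1042/419257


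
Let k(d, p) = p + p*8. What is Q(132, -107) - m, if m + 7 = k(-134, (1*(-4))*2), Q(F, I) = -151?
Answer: -72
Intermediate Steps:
k(d, p) = 9*p (k(d, p) = p + 8*p = 9*p)
m = -79 (m = -7 + 9*((1*(-4))*2) = -7 + 9*(-4*2) = -7 + 9*(-8) = -7 - 72 = -79)
Q(132, -107) - m = -151 - 1*(-79) = -151 + 79 = -72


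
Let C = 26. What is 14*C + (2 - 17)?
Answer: 349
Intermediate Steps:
14*C + (2 - 17) = 14*26 + (2 - 17) = 364 - 15 = 349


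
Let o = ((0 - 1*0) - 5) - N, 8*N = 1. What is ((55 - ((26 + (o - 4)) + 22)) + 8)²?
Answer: 37249/64 ≈ 582.02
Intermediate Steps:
N = ⅛ (N = (⅛)*1 = ⅛ ≈ 0.12500)
o = -41/8 (o = ((0 - 1*0) - 5) - 1*⅛ = ((0 + 0) - 5) - ⅛ = (0 - 5) - ⅛ = -5 - ⅛ = -41/8 ≈ -5.1250)
((55 - ((26 + (o - 4)) + 22)) + 8)² = ((55 - ((26 + (-41/8 - 4)) + 22)) + 8)² = ((55 - ((26 - 73/8) + 22)) + 8)² = ((55 - (135/8 + 22)) + 8)² = ((55 - 1*311/8) + 8)² = ((55 - 311/8) + 8)² = (129/8 + 8)² = (193/8)² = 37249/64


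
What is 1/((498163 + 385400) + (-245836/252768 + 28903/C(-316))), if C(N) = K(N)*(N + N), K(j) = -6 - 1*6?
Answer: 19968672/17643636418891 ≈ 1.1318e-6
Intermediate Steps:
K(j) = -12 (K(j) = -6 - 6 = -12)
C(N) = -24*N (C(N) = -12*(N + N) = -24*N)
1/((498163 + 385400) + (-245836/252768 + 28903/C(-316))) = 1/((498163 + 385400) + (-245836/252768 + 28903/((-24*(-316))))) = 1/(883563 + (-245836*1/252768 + 28903/7584)) = 1/(883563 + (-61459/63192 + 28903*(1/7584))) = 1/(883563 + (-61459/63192 + 28903/7584)) = 1/(883563 + 56680555/19968672) = 1/(17643636418891/19968672) = 19968672/17643636418891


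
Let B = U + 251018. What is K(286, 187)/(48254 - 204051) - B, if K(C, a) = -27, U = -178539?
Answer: -11292010736/155797 ≈ -72479.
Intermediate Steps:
B = 72479 (B = -178539 + 251018 = 72479)
K(286, 187)/(48254 - 204051) - B = -27/(48254 - 204051) - 1*72479 = -27/(-155797) - 72479 = -27*(-1/155797) - 72479 = 27/155797 - 72479 = -11292010736/155797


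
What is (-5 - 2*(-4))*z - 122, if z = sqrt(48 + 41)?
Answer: -122 + 3*sqrt(89) ≈ -93.698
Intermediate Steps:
z = sqrt(89) ≈ 9.4340
(-5 - 2*(-4))*z - 122 = (-5 - 2*(-4))*sqrt(89) - 122 = (-5 + 8)*sqrt(89) - 122 = 3*sqrt(89) - 122 = -122 + 3*sqrt(89)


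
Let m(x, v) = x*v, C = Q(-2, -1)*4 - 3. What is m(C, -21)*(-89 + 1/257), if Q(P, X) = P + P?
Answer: -9125928/257 ≈ -35509.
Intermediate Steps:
Q(P, X) = 2*P
C = -19 (C = (2*(-2))*4 - 3 = -4*4 - 3 = -16 - 3 = -19)
m(x, v) = v*x
m(C, -21)*(-89 + 1/257) = (-21*(-19))*(-89 + 1/257) = 399*(-89 + 1/257) = 399*(-22872/257) = -9125928/257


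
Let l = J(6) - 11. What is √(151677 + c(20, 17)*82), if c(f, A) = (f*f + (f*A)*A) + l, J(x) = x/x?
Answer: √657617 ≈ 810.94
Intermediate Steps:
J(x) = 1
l = -10 (l = 1 - 11 = -10)
c(f, A) = -10 + f² + f*A² (c(f, A) = (f*f + (f*A)*A) - 10 = (f² + (A*f)*A) - 10 = (f² + f*A²) - 10 = -10 + f² + f*A²)
√(151677 + c(20, 17)*82) = √(151677 + (-10 + 20² + 20*17²)*82) = √(151677 + (-10 + 400 + 20*289)*82) = √(151677 + (-10 + 400 + 5780)*82) = √(151677 + 6170*82) = √(151677 + 505940) = √657617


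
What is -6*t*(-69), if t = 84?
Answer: 34776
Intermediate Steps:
-6*t*(-69) = -6*84*(-69) = -504*(-69) = 34776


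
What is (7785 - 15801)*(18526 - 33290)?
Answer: 118348224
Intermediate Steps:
(7785 - 15801)*(18526 - 33290) = -8016*(-14764) = 118348224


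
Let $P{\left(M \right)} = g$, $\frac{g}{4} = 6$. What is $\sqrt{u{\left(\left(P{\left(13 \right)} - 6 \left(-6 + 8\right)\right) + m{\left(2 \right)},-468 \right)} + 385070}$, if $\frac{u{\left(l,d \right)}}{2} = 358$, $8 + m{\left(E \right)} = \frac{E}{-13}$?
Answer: $\sqrt{385786} \approx 621.12$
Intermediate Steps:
$g = 24$ ($g = 4 \cdot 6 = 24$)
$m{\left(E \right)} = -8 - \frac{E}{13}$ ($m{\left(E \right)} = -8 + \frac{E}{-13} = -8 + E \left(- \frac{1}{13}\right) = -8 - \frac{E}{13}$)
$P{\left(M \right)} = 24$
$u{\left(l,d \right)} = 716$ ($u{\left(l,d \right)} = 2 \cdot 358 = 716$)
$\sqrt{u{\left(\left(P{\left(13 \right)} - 6 \left(-6 + 8\right)\right) + m{\left(2 \right)},-468 \right)} + 385070} = \sqrt{716 + 385070} = \sqrt{385786}$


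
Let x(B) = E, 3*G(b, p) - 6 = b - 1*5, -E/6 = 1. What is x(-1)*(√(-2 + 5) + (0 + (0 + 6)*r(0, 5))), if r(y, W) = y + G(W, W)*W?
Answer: -360 - 6*√3 ≈ -370.39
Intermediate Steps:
E = -6 (E = -6*1 = -6)
G(b, p) = ⅓ + b/3 (G(b, p) = 2 + (b - 1*5)/3 = 2 + (b - 5)/3 = 2 + (-5 + b)/3 = 2 + (-5/3 + b/3) = ⅓ + b/3)
x(B) = -6
r(y, W) = y + W*(⅓ + W/3) (r(y, W) = y + (⅓ + W/3)*W = y + W*(⅓ + W/3))
x(-1)*(√(-2 + 5) + (0 + (0 + 6)*r(0, 5))) = -6*(√(-2 + 5) + (0 + (0 + 6)*(0 + (⅓)*5*(1 + 5)))) = -6*(√3 + (0 + 6*(0 + (⅓)*5*6))) = -6*(√3 + (0 + 6*(0 + 10))) = -6*(√3 + (0 + 6*10)) = -6*(√3 + (0 + 60)) = -6*(√3 + 60) = -6*(60 + √3) = -360 - 6*√3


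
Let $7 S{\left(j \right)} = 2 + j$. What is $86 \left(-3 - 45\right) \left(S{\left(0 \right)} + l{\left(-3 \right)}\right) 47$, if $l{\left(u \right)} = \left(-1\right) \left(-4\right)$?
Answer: $- \frac{5820480}{7} \approx -8.315 \cdot 10^{5}$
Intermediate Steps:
$S{\left(j \right)} = \frac{2}{7} + \frac{j}{7}$ ($S{\left(j \right)} = \frac{2 + j}{7} = \frac{2}{7} + \frac{j}{7}$)
$l{\left(u \right)} = 4$
$86 \left(-3 - 45\right) \left(S{\left(0 \right)} + l{\left(-3 \right)}\right) 47 = 86 \left(-3 - 45\right) \left(\left(\frac{2}{7} + \frac{1}{7} \cdot 0\right) + 4\right) 47 = 86 \left(- 48 \left(\left(\frac{2}{7} + 0\right) + 4\right)\right) 47 = 86 \left(- 48 \left(\frac{2}{7} + 4\right)\right) 47 = 86 \left(\left(-48\right) \frac{30}{7}\right) 47 = 86 \left(- \frac{1440}{7}\right) 47 = \left(- \frac{123840}{7}\right) 47 = - \frac{5820480}{7}$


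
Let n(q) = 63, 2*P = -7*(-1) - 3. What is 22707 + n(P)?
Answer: 22770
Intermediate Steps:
P = 2 (P = (-7*(-1) - 3)/2 = (7 - 3)/2 = (½)*4 = 2)
22707 + n(P) = 22707 + 63 = 22770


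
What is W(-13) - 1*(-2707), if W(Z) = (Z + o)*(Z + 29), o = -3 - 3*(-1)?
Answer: 2499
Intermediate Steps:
o = 0 (o = -3 + 3 = 0)
W(Z) = Z*(29 + Z) (W(Z) = (Z + 0)*(Z + 29) = Z*(29 + Z))
W(-13) - 1*(-2707) = -13*(29 - 13) - 1*(-2707) = -13*16 + 2707 = -208 + 2707 = 2499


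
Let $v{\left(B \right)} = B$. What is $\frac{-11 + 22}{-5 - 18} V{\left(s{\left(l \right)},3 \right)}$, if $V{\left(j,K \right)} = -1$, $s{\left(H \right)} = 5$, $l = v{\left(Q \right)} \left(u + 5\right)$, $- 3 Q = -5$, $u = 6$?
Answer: $\frac{11}{23} \approx 0.47826$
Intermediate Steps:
$Q = \frac{5}{3}$ ($Q = \left(- \frac{1}{3}\right) \left(-5\right) = \frac{5}{3} \approx 1.6667$)
$l = \frac{55}{3}$ ($l = \frac{5 \left(6 + 5\right)}{3} = \frac{5}{3} \cdot 11 = \frac{55}{3} \approx 18.333$)
$\frac{-11 + 22}{-5 - 18} V{\left(s{\left(l \right)},3 \right)} = \frac{-11 + 22}{-5 - 18} \left(-1\right) = \frac{11}{-23} \left(-1\right) = 11 \left(- \frac{1}{23}\right) \left(-1\right) = \left(- \frac{11}{23}\right) \left(-1\right) = \frac{11}{23}$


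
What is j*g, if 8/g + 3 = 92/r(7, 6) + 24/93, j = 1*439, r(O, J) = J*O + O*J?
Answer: -285789/134 ≈ -2132.8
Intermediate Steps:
r(O, J) = 2*J*O (r(O, J) = J*O + J*O = 2*J*O)
j = 439
g = -651/134 (g = 8/(-3 + (92/((2*6*7)) + 24/93)) = 8/(-3 + (92/84 + 24*(1/93))) = 8/(-3 + (92*(1/84) + 8/31)) = 8/(-3 + (23/21 + 8/31)) = 8/(-3 + 881/651) = 8/(-1072/651) = 8*(-651/1072) = -651/134 ≈ -4.8582)
j*g = 439*(-651/134) = -285789/134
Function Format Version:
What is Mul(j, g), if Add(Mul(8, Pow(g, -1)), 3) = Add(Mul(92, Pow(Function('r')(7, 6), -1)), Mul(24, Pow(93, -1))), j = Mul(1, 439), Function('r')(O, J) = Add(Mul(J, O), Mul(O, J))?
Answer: Rational(-285789, 134) ≈ -2132.8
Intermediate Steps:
Function('r')(O, J) = Mul(2, J, O) (Function('r')(O, J) = Add(Mul(J, O), Mul(J, O)) = Mul(2, J, O))
j = 439
g = Rational(-651, 134) (g = Mul(8, Pow(Add(-3, Add(Mul(92, Pow(Mul(2, 6, 7), -1)), Mul(24, Pow(93, -1)))), -1)) = Mul(8, Pow(Add(-3, Add(Mul(92, Pow(84, -1)), Mul(24, Rational(1, 93)))), -1)) = Mul(8, Pow(Add(-3, Add(Mul(92, Rational(1, 84)), Rational(8, 31))), -1)) = Mul(8, Pow(Add(-3, Add(Rational(23, 21), Rational(8, 31))), -1)) = Mul(8, Pow(Add(-3, Rational(881, 651)), -1)) = Mul(8, Pow(Rational(-1072, 651), -1)) = Mul(8, Rational(-651, 1072)) = Rational(-651, 134) ≈ -4.8582)
Mul(j, g) = Mul(439, Rational(-651, 134)) = Rational(-285789, 134)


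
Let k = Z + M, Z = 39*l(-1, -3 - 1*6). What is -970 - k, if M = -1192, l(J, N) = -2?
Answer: 300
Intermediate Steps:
Z = -78 (Z = 39*(-2) = -78)
k = -1270 (k = -78 - 1192 = -1270)
-970 - k = -970 - 1*(-1270) = -970 + 1270 = 300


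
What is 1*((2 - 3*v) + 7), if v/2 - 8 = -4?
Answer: -15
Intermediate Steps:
v = 8 (v = 16 + 2*(-4) = 16 - 8 = 8)
1*((2 - 3*v) + 7) = 1*((2 - 3*8) + 7) = 1*((2 - 24) + 7) = 1*(-22 + 7) = 1*(-15) = -15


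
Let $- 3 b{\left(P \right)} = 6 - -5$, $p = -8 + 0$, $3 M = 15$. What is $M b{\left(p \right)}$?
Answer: $- \frac{55}{3} \approx -18.333$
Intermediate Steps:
$M = 5$ ($M = \frac{1}{3} \cdot 15 = 5$)
$p = -8$
$b{\left(P \right)} = - \frac{11}{3}$ ($b{\left(P \right)} = - \frac{6 - -5}{3} = - \frac{6 + 5}{3} = \left(- \frac{1}{3}\right) 11 = - \frac{11}{3}$)
$M b{\left(p \right)} = 5 \left(- \frac{11}{3}\right) = - \frac{55}{3}$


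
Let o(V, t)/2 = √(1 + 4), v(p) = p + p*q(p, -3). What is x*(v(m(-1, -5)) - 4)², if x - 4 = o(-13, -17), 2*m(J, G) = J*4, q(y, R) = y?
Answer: 16 + 8*√5 ≈ 33.889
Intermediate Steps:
m(J, G) = 2*J (m(J, G) = (J*4)/2 = (4*J)/2 = 2*J)
v(p) = p + p² (v(p) = p + p*p = p + p²)
o(V, t) = 2*√5 (o(V, t) = 2*√(1 + 4) = 2*√5)
x = 4 + 2*√5 ≈ 8.4721
x*(v(m(-1, -5)) - 4)² = (4 + 2*√5)*((2*(-1))*(1 + 2*(-1)) - 4)² = (4 + 2*√5)*(-2*(1 - 2) - 4)² = (4 + 2*√5)*(-2*(-1) - 4)² = (4 + 2*√5)*(2 - 4)² = (4 + 2*√5)*(-2)² = (4 + 2*√5)*4 = 16 + 8*√5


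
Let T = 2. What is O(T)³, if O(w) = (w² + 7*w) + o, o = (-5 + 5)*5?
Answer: 5832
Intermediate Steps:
o = 0 (o = 0*5 = 0)
O(w) = w² + 7*w (O(w) = (w² + 7*w) + 0 = w² + 7*w)
O(T)³ = (2*(7 + 2))³ = (2*9)³ = 18³ = 5832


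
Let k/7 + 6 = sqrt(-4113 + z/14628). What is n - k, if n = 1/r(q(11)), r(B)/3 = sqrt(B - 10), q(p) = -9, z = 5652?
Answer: 42 - 14*I*sqrt(1527795861)/1219 - I*sqrt(19)/57 ≈ 42.0 - 448.98*I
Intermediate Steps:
r(B) = 3*sqrt(-10 + B) (r(B) = 3*sqrt(B - 10) = 3*sqrt(-10 + B))
k = -42 + 14*I*sqrt(1527795861)/1219 (k = -42 + 7*sqrt(-4113 + 5652/14628) = -42 + 7*sqrt(-4113 + 5652*(1/14628)) = -42 + 7*sqrt(-4113 + 471/1219) = -42 + 7*sqrt(-5013276/1219) = -42 + 7*(2*I*sqrt(1527795861)/1219) = -42 + 14*I*sqrt(1527795861)/1219 ≈ -42.0 + 448.91*I)
n = -I*sqrt(19)/57 (n = 1/(3*sqrt(-10 - 9)) = 1/(3*sqrt(-19)) = 1/(3*(I*sqrt(19))) = 1/(3*I*sqrt(19)) = -I*sqrt(19)/57 ≈ -0.076472*I)
n - k = -I*sqrt(19)/57 - (-42 + 14*I*sqrt(1527795861)/1219) = -I*sqrt(19)/57 + (42 - 14*I*sqrt(1527795861)/1219) = 42 - 14*I*sqrt(1527795861)/1219 - I*sqrt(19)/57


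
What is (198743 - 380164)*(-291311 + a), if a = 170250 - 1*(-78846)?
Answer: 7658687515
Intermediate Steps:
a = 249096 (a = 170250 + 78846 = 249096)
(198743 - 380164)*(-291311 + a) = (198743 - 380164)*(-291311 + 249096) = -181421*(-42215) = 7658687515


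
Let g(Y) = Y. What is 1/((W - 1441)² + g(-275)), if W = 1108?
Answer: 1/110614 ≈ 9.0405e-6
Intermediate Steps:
1/((W - 1441)² + g(-275)) = 1/((1108 - 1441)² - 275) = 1/((-333)² - 275) = 1/(110889 - 275) = 1/110614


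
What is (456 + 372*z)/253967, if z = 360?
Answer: 134376/253967 ≈ 0.52911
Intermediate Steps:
(456 + 372*z)/253967 = (456 + 372*360)/253967 = (456 + 133920)*(1/253967) = 134376*(1/253967) = 134376/253967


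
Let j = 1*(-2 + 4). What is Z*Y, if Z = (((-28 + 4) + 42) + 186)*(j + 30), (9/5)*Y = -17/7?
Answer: -184960/21 ≈ -8807.6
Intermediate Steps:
j = 2 (j = 1*2 = 2)
Y = -85/63 (Y = 5*(-17/7)/9 = 5*(-17*⅐)/9 = (5/9)*(-17/7) = -85/63 ≈ -1.3492)
Z = 6528 (Z = (((-28 + 4) + 42) + 186)*(2 + 30) = ((-24 + 42) + 186)*32 = (18 + 186)*32 = 204*32 = 6528)
Z*Y = 6528*(-85/63) = -184960/21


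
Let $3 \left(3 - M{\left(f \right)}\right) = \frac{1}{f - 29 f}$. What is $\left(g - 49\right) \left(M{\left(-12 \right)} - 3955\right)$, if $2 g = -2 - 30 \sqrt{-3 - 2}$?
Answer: $\frac{99590425}{504} + \frac{19918085 i \sqrt{5}}{336} \approx 1.976 \cdot 10^{5} + 1.3255 \cdot 10^{5} i$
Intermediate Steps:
$M{\left(f \right)} = 3 + \frac{1}{84 f}$ ($M{\left(f \right)} = 3 - \frac{1}{3 \left(f - 29 f\right)} = 3 - \frac{1}{3 \left(- 28 f\right)} = 3 - \frac{\left(- \frac{1}{28}\right) \frac{1}{f}}{3} = 3 + \frac{1}{84 f}$)
$g = -1 - 15 i \sqrt{5}$ ($g = \frac{-2 - 30 \sqrt{-3 - 2}}{2} = \frac{-2 - 30 \sqrt{-5}}{2} = \frac{-2 - 30 i \sqrt{5}}{2} = -1 - 15 i \sqrt{5} \approx -1.0 - 33.541 i$)
$\left(g - 49\right) \left(M{\left(-12 \right)} - 3955\right) = \left(\left(-1 - 15 i \sqrt{5}\right) - 49\right) \left(\left(3 + \frac{1}{84 \left(-12\right)}\right) - 3955\right) = \left(-50 - 15 i \sqrt{5}\right) \left(\left(3 + \frac{1}{84} \left(- \frac{1}{12}\right)\right) - 3955\right) = \left(-50 - 15 i \sqrt{5}\right) \left(\left(3 - \frac{1}{1008}\right) - 3955\right) = \left(-50 - 15 i \sqrt{5}\right) \left(\frac{3023}{1008} - 3955\right) = \left(-50 - 15 i \sqrt{5}\right) \left(- \frac{3983617}{1008}\right) = \frac{99590425}{504} + \frac{19918085 i \sqrt{5}}{336}$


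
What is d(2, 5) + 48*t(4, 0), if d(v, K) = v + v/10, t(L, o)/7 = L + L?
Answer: 13451/5 ≈ 2690.2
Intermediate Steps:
t(L, o) = 14*L (t(L, o) = 7*(L + L) = 7*(2*L) = 14*L)
d(v, K) = 11*v/10 (d(v, K) = v + v*(1/10) = v + v/10 = 11*v/10)
d(2, 5) + 48*t(4, 0) = (11/10)*2 + 48*(14*4) = 11/5 + 48*56 = 11/5 + 2688 = 13451/5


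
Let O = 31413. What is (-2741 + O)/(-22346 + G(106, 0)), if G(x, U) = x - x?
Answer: -14336/11173 ≈ -1.2831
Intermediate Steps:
G(x, U) = 0
(-2741 + O)/(-22346 + G(106, 0)) = (-2741 + 31413)/(-22346 + 0) = 28672/(-22346) = 28672*(-1/22346) = -14336/11173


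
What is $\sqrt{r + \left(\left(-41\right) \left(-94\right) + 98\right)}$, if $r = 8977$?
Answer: $\sqrt{12929} \approx 113.71$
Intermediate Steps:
$\sqrt{r + \left(\left(-41\right) \left(-94\right) + 98\right)} = \sqrt{8977 + \left(\left(-41\right) \left(-94\right) + 98\right)} = \sqrt{8977 + \left(3854 + 98\right)} = \sqrt{8977 + 3952} = \sqrt{12929}$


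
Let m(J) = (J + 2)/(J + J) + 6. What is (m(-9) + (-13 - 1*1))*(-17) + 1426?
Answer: 27997/18 ≈ 1555.4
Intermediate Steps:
m(J) = 6 + (2 + J)/(2*J) (m(J) = (2 + J)/((2*J)) + 6 = (2 + J)*(1/(2*J)) + 6 = (2 + J)/(2*J) + 6 = 6 + (2 + J)/(2*J))
(m(-9) + (-13 - 1*1))*(-17) + 1426 = ((13/2 + 1/(-9)) + (-13 - 1*1))*(-17) + 1426 = ((13/2 - ⅑) + (-13 - 1))*(-17) + 1426 = (115/18 - 14)*(-17) + 1426 = -137/18*(-17) + 1426 = 2329/18 + 1426 = 27997/18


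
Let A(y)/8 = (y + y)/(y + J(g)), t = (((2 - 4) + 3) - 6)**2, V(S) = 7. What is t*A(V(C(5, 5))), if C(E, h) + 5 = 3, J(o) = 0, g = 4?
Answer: 400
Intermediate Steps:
C(E, h) = -2 (C(E, h) = -5 + 3 = -2)
t = 25 (t = ((-2 + 3) - 6)**2 = (1 - 6)**2 = (-5)**2 = 25)
A(y) = 16 (A(y) = 8*((y + y)/(y + 0)) = 8*((2*y)/y) = 8*2 = 16)
t*A(V(C(5, 5))) = 25*16 = 400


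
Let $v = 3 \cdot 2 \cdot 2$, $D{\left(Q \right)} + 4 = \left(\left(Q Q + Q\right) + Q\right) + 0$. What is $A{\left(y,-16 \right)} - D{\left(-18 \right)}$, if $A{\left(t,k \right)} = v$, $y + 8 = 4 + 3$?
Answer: $-272$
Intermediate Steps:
$y = -1$ ($y = -8 + \left(4 + 3\right) = -8 + 7 = -1$)
$D{\left(Q \right)} = -4 + Q^{2} + 2 Q$ ($D{\left(Q \right)} = -4 + \left(\left(\left(Q Q + Q\right) + Q\right) + 0\right) = -4 + \left(\left(\left(Q^{2} + Q\right) + Q\right) + 0\right) = -4 + \left(\left(\left(Q + Q^{2}\right) + Q\right) + 0\right) = -4 + \left(\left(Q^{2} + 2 Q\right) + 0\right) = -4 + \left(Q^{2} + 2 Q\right) = -4 + Q^{2} + 2 Q$)
$v = 12$ ($v = 6 \cdot 2 = 12$)
$A{\left(t,k \right)} = 12$
$A{\left(y,-16 \right)} - D{\left(-18 \right)} = 12 - \left(-4 + \left(-18\right)^{2} + 2 \left(-18\right)\right) = 12 - \left(-4 + 324 - 36\right) = 12 - 284 = -272$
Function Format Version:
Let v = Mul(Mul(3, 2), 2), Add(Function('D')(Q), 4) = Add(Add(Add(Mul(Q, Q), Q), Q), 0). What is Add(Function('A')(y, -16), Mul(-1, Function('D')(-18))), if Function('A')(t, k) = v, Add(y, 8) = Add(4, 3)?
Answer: -272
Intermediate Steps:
y = -1 (y = Add(-8, Add(4, 3)) = Add(-8, 7) = -1)
Function('D')(Q) = Add(-4, Pow(Q, 2), Mul(2, Q)) (Function('D')(Q) = Add(-4, Add(Add(Add(Mul(Q, Q), Q), Q), 0)) = Add(-4, Add(Add(Add(Pow(Q, 2), Q), Q), 0)) = Add(-4, Add(Add(Add(Q, Pow(Q, 2)), Q), 0)) = Add(-4, Add(Add(Pow(Q, 2), Mul(2, Q)), 0)) = Add(-4, Add(Pow(Q, 2), Mul(2, Q))) = Add(-4, Pow(Q, 2), Mul(2, Q)))
v = 12 (v = Mul(6, 2) = 12)
Function('A')(t, k) = 12
Add(Function('A')(y, -16), Mul(-1, Function('D')(-18))) = Add(12, Mul(-1, Add(-4, Pow(-18, 2), Mul(2, -18)))) = Add(12, Mul(-1, Add(-4, 324, -36))) = Add(12, Mul(-1, 284)) = Add(12, -284) = -272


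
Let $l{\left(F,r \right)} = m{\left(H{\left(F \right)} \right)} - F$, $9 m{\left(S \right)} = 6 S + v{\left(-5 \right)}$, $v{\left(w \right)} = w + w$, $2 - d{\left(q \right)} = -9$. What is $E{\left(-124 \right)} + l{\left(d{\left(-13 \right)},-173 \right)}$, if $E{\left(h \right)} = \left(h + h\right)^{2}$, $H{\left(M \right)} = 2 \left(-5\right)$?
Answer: $\frac{553367}{9} \approx 61485.0$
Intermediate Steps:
$H{\left(M \right)} = -10$
$d{\left(q \right)} = 11$ ($d{\left(q \right)} = 2 - -9 = 2 + 9 = 11$)
$E{\left(h \right)} = 4 h^{2}$ ($E{\left(h \right)} = \left(2 h\right)^{2} = 4 h^{2}$)
$v{\left(w \right)} = 2 w$
$m{\left(S \right)} = - \frac{10}{9} + \frac{2 S}{3}$ ($m{\left(S \right)} = \frac{6 S + 2 \left(-5\right)}{9} = \frac{6 S - 10}{9} = \frac{-10 + 6 S}{9} = - \frac{10}{9} + \frac{2 S}{3}$)
$l{\left(F,r \right)} = - \frac{70}{9} - F$ ($l{\left(F,r \right)} = \left(- \frac{10}{9} + \frac{2}{3} \left(-10\right)\right) - F = \left(- \frac{10}{9} - \frac{20}{3}\right) - F = - \frac{70}{9} - F$)
$E{\left(-124 \right)} + l{\left(d{\left(-13 \right)},-173 \right)} = 4 \left(-124\right)^{2} - \frac{169}{9} = 4 \cdot 15376 - \frac{169}{9} = 61504 - \frac{169}{9} = \frac{553367}{9}$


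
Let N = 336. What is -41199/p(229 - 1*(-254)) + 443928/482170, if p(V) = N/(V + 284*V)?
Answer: -65107277746401/3857360 ≈ -1.6879e+7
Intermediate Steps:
p(V) = 112/(95*V) (p(V) = 336/(V + 284*V) = 336/((285*V)) = 336*(1/(285*V)) = 112/(95*V))
-41199/p(229 - 1*(-254)) + 443928/482170 = -41199/(112/(95*(229 - 1*(-254)))) + 443928/482170 = -41199/(112/(95*(229 + 254))) + 443928*(1/482170) = -41199/((112/95)/483) + 221964/241085 = -41199/((112/95)*(1/483)) + 221964/241085 = -41199/16/6555 + 221964/241085 = -41199*6555/16 + 221964/241085 = -270059445/16 + 221964/241085 = -65107277746401/3857360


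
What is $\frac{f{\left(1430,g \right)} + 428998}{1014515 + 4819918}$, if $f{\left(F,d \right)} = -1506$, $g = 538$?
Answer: $\frac{427492}{5834433} \approx 0.073271$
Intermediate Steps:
$\frac{f{\left(1430,g \right)} + 428998}{1014515 + 4819918} = \frac{-1506 + 428998}{1014515 + 4819918} = \frac{427492}{5834433}$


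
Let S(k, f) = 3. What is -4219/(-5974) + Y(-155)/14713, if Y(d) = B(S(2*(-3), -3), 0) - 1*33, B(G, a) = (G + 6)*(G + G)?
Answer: 62199601/87895462 ≈ 0.70765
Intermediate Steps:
B(G, a) = 2*G*(6 + G) (B(G, a) = (6 + G)*(2*G) = 2*G*(6 + G))
Y(d) = 21 (Y(d) = 2*3*(6 + 3) - 1*33 = 2*3*9 - 33 = 54 - 33 = 21)
-4219/(-5974) + Y(-155)/14713 = -4219/(-5974) + 21/14713 = -4219*(-1/5974) + 21*(1/14713) = 4219/5974 + 21/14713 = 62199601/87895462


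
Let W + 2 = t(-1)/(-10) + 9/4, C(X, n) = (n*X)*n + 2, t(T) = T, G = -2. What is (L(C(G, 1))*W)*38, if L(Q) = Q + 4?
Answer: 266/5 ≈ 53.200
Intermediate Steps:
C(X, n) = 2 + X*n**2 (C(X, n) = (X*n)*n + 2 = X*n**2 + 2 = 2 + X*n**2)
L(Q) = 4 + Q
W = 7/20 (W = -2 + (-1/(-10) + 9/4) = -2 + (-1*(-1/10) + 9*(1/4)) = -2 + (1/10 + 9/4) = -2 + 47/20 = 7/20 ≈ 0.35000)
(L(C(G, 1))*W)*38 = ((4 + (2 - 2*1**2))*(7/20))*38 = ((4 + (2 - 2*1))*(7/20))*38 = ((4 + (2 - 2))*(7/20))*38 = ((4 + 0)*(7/20))*38 = (4*(7/20))*38 = (7/5)*38 = 266/5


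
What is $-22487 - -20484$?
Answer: $-2003$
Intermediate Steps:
$-22487 - -20484 = -22487 + \left(-1512 + 21996\right) = -22487 + 20484 = -2003$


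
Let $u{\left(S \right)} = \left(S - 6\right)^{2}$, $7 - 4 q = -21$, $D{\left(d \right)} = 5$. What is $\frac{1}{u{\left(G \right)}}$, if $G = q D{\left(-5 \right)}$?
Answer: $\frac{1}{841} \approx 0.0011891$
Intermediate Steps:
$q = 7$ ($q = \frac{7}{4} - - \frac{21}{4} = \frac{7}{4} + \frac{21}{4} = 7$)
$G = 35$ ($G = 7 \cdot 5 = 35$)
$u{\left(S \right)} = \left(-6 + S\right)^{2}$
$\frac{1}{u{\left(G \right)}} = \frac{1}{\left(-6 + 35\right)^{2}} = \frac{1}{29^{2}} = \frac{1}{841}$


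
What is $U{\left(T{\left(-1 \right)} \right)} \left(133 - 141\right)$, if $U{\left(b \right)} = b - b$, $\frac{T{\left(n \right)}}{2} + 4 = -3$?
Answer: $0$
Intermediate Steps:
$T{\left(n \right)} = -14$ ($T{\left(n \right)} = -8 + 2 \left(-3\right) = -8 - 6 = -14$)
$U{\left(b \right)} = 0$
$U{\left(T{\left(-1 \right)} \right)} \left(133 - 141\right) = 0 \left(133 - 141\right) = 0 \left(-8\right) = 0$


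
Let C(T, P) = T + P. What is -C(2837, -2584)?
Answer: -253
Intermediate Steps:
C(T, P) = P + T
-C(2837, -2584) = -(-2584 + 2837) = -1*253 = -253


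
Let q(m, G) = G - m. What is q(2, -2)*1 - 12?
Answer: -16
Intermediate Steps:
q(2, -2)*1 - 12 = (-2 - 1*2)*1 - 12 = (-2 - 2)*1 - 12 = -4*1 - 12 = -4 - 12 = -16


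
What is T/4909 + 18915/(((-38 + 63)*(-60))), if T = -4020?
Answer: -6592249/490900 ≈ -13.429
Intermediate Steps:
T/4909 + 18915/(((-38 + 63)*(-60))) = -4020/4909 + 18915/(((-38 + 63)*(-60))) = -4020*1/4909 + 18915/((25*(-60))) = -4020/4909 + 18915/(-1500) = -4020/4909 + 18915*(-1/1500) = -4020/4909 - 1261/100 = -6592249/490900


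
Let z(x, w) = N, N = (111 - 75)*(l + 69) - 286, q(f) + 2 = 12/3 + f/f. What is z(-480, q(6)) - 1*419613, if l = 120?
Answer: -413095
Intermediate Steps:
q(f) = 3 (q(f) = -2 + (12/3 + f/f) = -2 + (12*(1/3) + 1) = -2 + (4 + 1) = -2 + 5 = 3)
N = 6518 (N = (111 - 75)*(120 + 69) - 286 = 36*189 - 286 = 6804 - 286 = 6518)
z(x, w) = 6518
z(-480, q(6)) - 1*419613 = 6518 - 1*419613 = 6518 - 419613 = -413095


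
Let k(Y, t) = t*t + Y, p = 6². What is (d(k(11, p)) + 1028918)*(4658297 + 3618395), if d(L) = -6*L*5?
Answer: 8191508285936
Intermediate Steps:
p = 36
k(Y, t) = Y + t² (k(Y, t) = t² + Y = Y + t²)
d(L) = -30*L
(d(k(11, p)) + 1028918)*(4658297 + 3618395) = (-30*(11 + 36²) + 1028918)*(4658297 + 3618395) = (-30*(11 + 1296) + 1028918)*8276692 = (-30*1307 + 1028918)*8276692 = (-39210 + 1028918)*8276692 = 989708*8276692 = 8191508285936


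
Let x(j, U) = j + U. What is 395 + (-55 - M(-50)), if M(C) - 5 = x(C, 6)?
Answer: 379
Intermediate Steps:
x(j, U) = U + j
M(C) = 11 + C (M(C) = 5 + (6 + C) = 11 + C)
395 + (-55 - M(-50)) = 395 + (-55 - (11 - 50)) = 395 + (-55 - 1*(-39)) = 395 + (-55 + 39) = 395 - 16 = 379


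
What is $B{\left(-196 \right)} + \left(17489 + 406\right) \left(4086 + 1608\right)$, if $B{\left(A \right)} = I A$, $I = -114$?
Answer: $101916474$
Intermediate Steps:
$B{\left(A \right)} = - 114 A$
$B{\left(-196 \right)} + \left(17489 + 406\right) \left(4086 + 1608\right) = \left(-114\right) \left(-196\right) + \left(17489 + 406\right) \left(4086 + 1608\right) = 22344 + 17895 \cdot 5694 = 22344 + 101894130 = 101916474$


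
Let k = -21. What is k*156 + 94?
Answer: -3182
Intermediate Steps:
k*156 + 94 = -21*156 + 94 = -3276 + 94 = -3182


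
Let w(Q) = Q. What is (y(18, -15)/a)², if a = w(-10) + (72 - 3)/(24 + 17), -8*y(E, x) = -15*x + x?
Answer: 18533025/1860496 ≈ 9.9613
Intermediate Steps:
y(E, x) = 7*x/4 (y(E, x) = -(-15*x + x)/8 = -(-7)*x/4 = 7*x/4)
a = -341/41 (a = -10 + (72 - 3)/(24 + 17) = -10 + 69/41 = -341/41 ≈ -8.3171)
(y(18, -15)/a)² = (((7/4)*(-15))/(-341/41))² = (-105/4*(-41/341))² = (4305/1364)² = 18533025/1860496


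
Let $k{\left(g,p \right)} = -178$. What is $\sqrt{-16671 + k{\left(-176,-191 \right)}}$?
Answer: $i \sqrt{16849} \approx 129.8 i$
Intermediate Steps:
$\sqrt{-16671 + k{\left(-176,-191 \right)}} = \sqrt{-16671 - 178} = \sqrt{-16849} = i \sqrt{16849}$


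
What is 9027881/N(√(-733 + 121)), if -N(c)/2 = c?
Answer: 9027881*I*√17/204 ≈ 1.8247e+5*I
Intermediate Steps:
N(c) = -2*c
9027881/N(√(-733 + 121)) = 9027881/((-2*√(-733 + 121))) = 9027881/((-12*I*√17)) = 9027881*(I*√17/204) = 9027881*I*√17/204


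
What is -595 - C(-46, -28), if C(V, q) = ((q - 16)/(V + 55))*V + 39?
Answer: -7730/9 ≈ -858.89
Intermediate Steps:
C(V, q) = 39 + V*(-16 + q)/(55 + V) (C(V, q) = ((-16 + q)/(55 + V))*V + 39 = V*(-16 + q)/(55 + V) + 39 = 39 + V*(-16 + q)/(55 + V))
-595 - C(-46, -28) = -595 - (2145 + 23*(-46) - 46*(-28))/(55 - 46) = -595 - (2145 - 1058 + 1288)/9 = -595 - 2375/9 = -7730/9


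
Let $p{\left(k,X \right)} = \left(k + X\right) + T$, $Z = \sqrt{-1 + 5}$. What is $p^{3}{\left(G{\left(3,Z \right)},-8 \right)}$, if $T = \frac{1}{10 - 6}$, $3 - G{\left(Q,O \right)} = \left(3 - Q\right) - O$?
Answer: $- \frac{1331}{64} \approx -20.797$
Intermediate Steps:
$Z = 2$ ($Z = \sqrt{4} = 2$)
$G{\left(Q,O \right)} = O + Q$ ($G{\left(Q,O \right)} = 3 - \left(\left(3 - Q\right) - O\right) = 3 - \left(3 - O - Q\right) = 3 + \left(-3 + O + Q\right) = O + Q$)
$T = \frac{1}{4} \approx 0.25$
$p{\left(k,X \right)} = \frac{1}{4} + X + k$ ($p{\left(k,X \right)} = \left(k + X\right) + \frac{1}{4} = \left(X + k\right) + \frac{1}{4} = \frac{1}{4} + X + k$)
$p^{3}{\left(G{\left(3,Z \right)},-8 \right)} = \left(\frac{1}{4} - 8 + \left(2 + 3\right)\right)^{3} = \left(\frac{1}{4} - 8 + 5\right)^{3} = \left(- \frac{11}{4}\right)^{3} = - \frac{1331}{64}$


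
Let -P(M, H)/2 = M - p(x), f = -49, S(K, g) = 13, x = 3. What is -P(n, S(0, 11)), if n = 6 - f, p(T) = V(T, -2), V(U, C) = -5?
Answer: 120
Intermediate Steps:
p(T) = -5
n = 55 (n = 6 - 1*(-49) = 6 + 49 = 55)
P(M, H) = -10 - 2*M (P(M, H) = -2*(M - 1*(-5)) = -2*(M + 5) = -2*(5 + M) = -10 - 2*M)
-P(n, S(0, 11)) = -(-10 - 2*55) = -(-10 - 110) = -1*(-120) = 120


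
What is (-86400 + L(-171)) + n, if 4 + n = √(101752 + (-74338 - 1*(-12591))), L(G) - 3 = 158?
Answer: -86243 + 3*√4445 ≈ -86043.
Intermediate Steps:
L(G) = 161 (L(G) = 3 + 158 = 161)
n = -4 + 3*√4445 (n = -4 + √(101752 + (-74338 - 1*(-12591))) = -4 + √(101752 + (-74338 + 12591)) = -4 + √(101752 - 61747) = -4 + √40005 = -4 + 3*√4445 ≈ 196.01)
(-86400 + L(-171)) + n = (-86400 + 161) + (-4 + 3*√4445) = -86239 + (-4 + 3*√4445) = -86243 + 3*√4445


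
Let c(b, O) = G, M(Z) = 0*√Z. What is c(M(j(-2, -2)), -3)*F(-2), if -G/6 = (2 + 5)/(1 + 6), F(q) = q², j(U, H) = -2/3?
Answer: -24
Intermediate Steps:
j(U, H) = -⅔ (j(U, H) = -2*⅓ = -⅔)
M(Z) = 0
G = -6 (G = -6*(2 + 5)/(1 + 6) = -42/7 = -6*1 = -6)
c(b, O) = -6
c(M(j(-2, -2)), -3)*F(-2) = -6*(-2)² = -6*4 = -24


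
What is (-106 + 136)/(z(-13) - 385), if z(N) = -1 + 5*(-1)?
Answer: -30/391 ≈ -0.076726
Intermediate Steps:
z(N) = -6 (z(N) = -1 - 5 = -6)
(-106 + 136)/(z(-13) - 385) = (-106 + 136)/(-6 - 385) = 30/(-391) = 30*(-1/391) = -30/391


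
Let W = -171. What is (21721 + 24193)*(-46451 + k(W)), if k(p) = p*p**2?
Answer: -231712439068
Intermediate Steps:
k(p) = p**3
(21721 + 24193)*(-46451 + k(W)) = (21721 + 24193)*(-46451 + (-171)**3) = 45914*(-46451 - 5000211) = 45914*(-5046662) = -231712439068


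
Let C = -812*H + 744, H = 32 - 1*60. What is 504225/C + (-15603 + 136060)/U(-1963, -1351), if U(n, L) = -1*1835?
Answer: -380615497/8617160 ≈ -44.169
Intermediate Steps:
H = -28 (H = 32 - 60 = -28)
U(n, L) = -1835
C = 23480 (C = -812*(-28) + 744 = 22736 + 744 = 23480)
504225/C + (-15603 + 136060)/U(-1963, -1351) = 504225/23480 + (-15603 + 136060)/(-1835) = 504225*(1/23480) + 120457*(-1/1835) = 100845/4696 - 120457/1835 = -380615497/8617160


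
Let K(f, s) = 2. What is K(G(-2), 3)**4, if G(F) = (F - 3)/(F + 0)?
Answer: 16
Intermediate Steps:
G(F) = (-3 + F)/F
K(G(-2), 3)**4 = 2**4 = 16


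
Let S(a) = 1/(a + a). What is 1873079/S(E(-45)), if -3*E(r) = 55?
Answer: -206038690/3 ≈ -6.8680e+7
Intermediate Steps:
E(r) = -55/3 (E(r) = -1/3*55 = -55/3)
S(a) = 1/(2*a)
1873079/S(E(-45)) = 1873079/((1/(2*(-55/3)))) = 1873079/(((1/2)*(-3/55))) = 1873079/(-3/110) = 1873079*(-110/3) = -206038690/3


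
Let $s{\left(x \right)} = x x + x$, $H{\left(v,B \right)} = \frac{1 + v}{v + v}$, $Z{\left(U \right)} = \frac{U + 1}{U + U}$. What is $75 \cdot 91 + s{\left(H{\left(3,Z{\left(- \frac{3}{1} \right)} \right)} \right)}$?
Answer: $\frac{61435}{9} \approx 6826.1$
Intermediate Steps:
$Z{\left(U \right)} = \frac{1 + U}{2 U}$
$H{\left(v,B \right)} = \frac{1 + v}{2 v}$
$s{\left(x \right)} = x + x^{2}$ ($s{\left(x \right)} = x^{2} + x = x + x^{2}$)
$75 \cdot 91 + s{\left(H{\left(3,Z{\left(- \frac{3}{1} \right)} \right)} \right)} = 75 \cdot 91 + \frac{1 + 3}{2 \cdot 3} \left(1 + \frac{1 + 3}{2 \cdot 3}\right) = 6825 + \frac{1}{2} \cdot \frac{1}{3} \cdot 4 \left(1 + \frac{1}{2} \cdot \frac{1}{3} \cdot 4\right) = 6825 + \frac{2 \left(1 + \frac{2}{3}\right)}{3} = 6825 + \frac{2}{3} \cdot \frac{5}{3} = 6825 + \frac{10}{9} = \frac{61435}{9}$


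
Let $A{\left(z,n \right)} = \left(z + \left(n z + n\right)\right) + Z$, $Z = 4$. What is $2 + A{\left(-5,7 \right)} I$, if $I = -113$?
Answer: $3279$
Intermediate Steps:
$A{\left(z,n \right)} = 4 + n + z + n z$ ($A{\left(z,n \right)} = \left(z + \left(n z + n\right)\right) + 4 = \left(z + \left(n + n z\right)\right) + 4 = \left(n + z + n z\right) + 4 = 4 + n + z + n z$)
$2 + A{\left(-5,7 \right)} I = 2 + \left(4 + 7 - 5 + 7 \left(-5\right)\right) \left(-113\right) = 2 + \left(4 + 7 - 5 - 35\right) \left(-113\right) = 2 - -3277 = 2 + 3277 = 3279$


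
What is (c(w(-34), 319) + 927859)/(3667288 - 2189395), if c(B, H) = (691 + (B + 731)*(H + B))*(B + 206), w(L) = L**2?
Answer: 3792757651/1477893 ≈ 2566.3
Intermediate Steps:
c(B, H) = (206 + B)*(691 + (731 + B)*(B + H)) (c(B, H) = (691 + (731 + B)*(B + H))*(206 + B) = (206 + B)*(691 + (731 + B)*(B + H)))
(c(w(-34), 319) + 927859)/(3667288 - 2189395) = ((142346 + ((-34)**2)**3 + 937*((-34)**2)**2 + 150586*319 + 151277*(-34)**2 + 319*((-34)**2)**2 + 937*(-34)**2*319) + 927859)/(3667288 - 2189395) = ((142346 + 1156**3 + 937*1156**2 + 48036934 + 151277*1156 + 319*1156**2 + 937*1156*319) + 927859)/1477893 = ((142346 + 1544804416 + 937*1336336 + 48036934 + 174876212 + 319*1336336 + 345531868) + 927859)*(1/1477893) = ((142346 + 1544804416 + 1252146832 + 48036934 + 174876212 + 426291184 + 345531868) + 927859)*(1/1477893) = (3791829792 + 927859)*(1/1477893) = 3792757651*(1/1477893) = 3792757651/1477893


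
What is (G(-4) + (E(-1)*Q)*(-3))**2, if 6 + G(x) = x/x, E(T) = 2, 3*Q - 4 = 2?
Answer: 289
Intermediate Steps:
Q = 2 (Q = 4/3 + (1/3)*2 = 4/3 + 2/3 = 2)
G(x) = -5 (G(x) = -6 + x/x = -6 + 1 = -5)
(G(-4) + (E(-1)*Q)*(-3))**2 = (-5 + (2*2)*(-3))**2 = (-5 + 4*(-3))**2 = (-5 - 12)**2 = (-17)**2 = 289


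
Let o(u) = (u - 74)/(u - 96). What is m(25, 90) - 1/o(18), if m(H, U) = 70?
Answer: 1921/28 ≈ 68.607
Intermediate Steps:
o(u) = (-74 + u)/(-96 + u)
m(25, 90) - 1/o(18) = 70 - 1/((-74 + 18)/(-96 + 18)) = 70 - 1/(-56/(-78)) = 70 - 1/((-1/78*(-56))) = 70 - 1/28/39 = 70 - 1*39/28 = 70 - 39/28 = 1921/28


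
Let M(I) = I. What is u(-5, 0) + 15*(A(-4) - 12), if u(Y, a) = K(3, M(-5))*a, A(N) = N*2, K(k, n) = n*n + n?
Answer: -300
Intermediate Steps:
K(k, n) = n + n² (K(k, n) = n² + n = n + n²)
A(N) = 2*N
u(Y, a) = 20*a (u(Y, a) = (-5*(1 - 5))*a = (-5*(-4))*a = 20*a)
u(-5, 0) + 15*(A(-4) - 12) = 20*0 + 15*(2*(-4) - 12) = 0 + 15*(-8 - 12) = 0 + 15*(-20) = 0 - 300 = -300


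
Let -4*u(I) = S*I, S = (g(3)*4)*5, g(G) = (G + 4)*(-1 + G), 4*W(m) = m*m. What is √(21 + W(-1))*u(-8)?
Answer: 280*√85 ≈ 2581.5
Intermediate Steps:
W(m) = m²/4 (W(m) = (m*m)/4 = m²/4)
g(G) = (-1 + G)*(4 + G) (g(G) = (4 + G)*(-1 + G) = (-1 + G)*(4 + G))
S = 280 (S = ((-4 + 3² + 3*3)*4)*5 = ((-4 + 9 + 9)*4)*5 = (14*4)*5 = 56*5 = 280)
u(I) = -70*I
√(21 + W(-1))*u(-8) = √(21 + (¼)*(-1)²)*(-70*(-8)) = √(21 + (¼)*1)*560 = √(21 + ¼)*560 = √(85/4)*560 = (√85/2)*560 = 280*√85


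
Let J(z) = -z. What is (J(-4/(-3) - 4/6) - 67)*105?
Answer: -7105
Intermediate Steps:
(J(-4/(-3) - 4/6) - 67)*105 = (-(-4/(-3) - 4/6) - 67)*105 = (-(-4*(-⅓) - 4*⅙) - 67)*105 = (-(4/3 - ⅔) - 67)*105 = (-1*⅔ - 67)*105 = (-⅔ - 67)*105 = -203/3*105 = -7105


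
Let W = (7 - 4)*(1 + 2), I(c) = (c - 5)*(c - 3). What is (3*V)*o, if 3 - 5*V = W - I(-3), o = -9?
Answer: -1134/5 ≈ -226.80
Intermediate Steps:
I(c) = (-5 + c)*(-3 + c)
W = 9 (W = 3*3 = 9)
V = 42/5 (V = ⅗ - (9 - (15 + (-3)² - 8*(-3)))/5 = ⅗ - (9 - (15 + 9 + 24))/5 = ⅗ - (9 - 1*48)/5 = ⅗ - (9 - 48)/5 = ⅗ - ⅕*(-39) = ⅗ + 39/5 = 42/5 ≈ 8.4000)
(3*V)*o = (3*(42/5))*(-9) = (126/5)*(-9) = -1134/5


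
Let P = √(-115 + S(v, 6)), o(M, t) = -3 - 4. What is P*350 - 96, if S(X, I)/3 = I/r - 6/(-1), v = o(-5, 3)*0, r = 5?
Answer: -96 + 70*I*√2335 ≈ -96.0 + 3382.5*I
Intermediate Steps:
o(M, t) = -7
v = 0 (v = -7*0 = 0)
S(X, I) = 18 + 3*I/5 (S(X, I) = 3*(I/5 - 6/(-1)) = 3*(I*(⅕) - 6*(-1)) = 3*(I/5 + 6) = 3*(6 + I/5) = 18 + 3*I/5)
P = I*√2335/5 (P = √(-115 + (18 + (⅗)*6)) = √(-115 + (18 + 18/5)) = √(-115 + 108/5) = √(-467/5) = I*√2335/5 ≈ 9.6644*I)
P*350 - 96 = (I*√2335/5)*350 - 96 = 70*I*√2335 - 96 = -96 + 70*I*√2335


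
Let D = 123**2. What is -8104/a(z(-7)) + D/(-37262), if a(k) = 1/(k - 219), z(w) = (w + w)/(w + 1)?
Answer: 196281265813/111786 ≈ 1.7559e+6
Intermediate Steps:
D = 15129
z(w) = 2*w/(1 + w) (z(w) = (2*w)/(1 + w) = 2*w/(1 + w))
a(k) = 1/(-219 + k)
-8104/a(z(-7)) + D/(-37262) = -(-1774776 - 113456/(1 - 7)) + 15129/(-37262) = -8104/(1/(-219 + 2*(-7)/(-6))) + 15129*(-1/37262) = -8104/(1/(-219 + 2*(-7)*(-1/6))) - 15129/37262 = -8104/(1/(-219 + 7/3)) - 15129/37262 = -8104/(1/(-650/3)) - 15129/37262 = -8104/(-3/650) - 15129/37262 = -8104*(-650/3) - 15129/37262 = 5267600/3 - 15129/37262 = 196281265813/111786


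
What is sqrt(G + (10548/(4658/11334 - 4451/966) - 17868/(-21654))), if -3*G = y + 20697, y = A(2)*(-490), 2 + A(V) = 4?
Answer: I*sqrt(9519151028231713204661)/1023619467 ≈ 95.315*I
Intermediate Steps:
A(V) = 2 (A(V) = -2 + 4 = 2)
y = -980 (y = 2*(-490) = -980)
G = -19717/3 (G = -(-980 + 20697)/3 = -1/3*19717 = -19717/3 ≈ -6572.3)
sqrt(G + (10548/(4658/11334 - 4451/966) - 17868/(-21654))) = sqrt(-19717/3 + (10548/(4658/11334 - 4451/966) - 17868/(-21654))) = sqrt(-19717/3 + (10548/(4658*(1/11334) - 4451*1/966) - 17868*(-1/21654))) = sqrt(-19717/3 + (10548/(2329/5667 - 4451/966) + 2978/3609)) = sqrt(-19717/3 + (10548/(-2552667/608258) + 2978/3609)) = sqrt(-19717/3 + (10548*(-608258/2552667) + 2978/3609)) = sqrt(-19717/3 + (-2138635128/850889 + 2978/3609)) = sqrt(-19717/3 - 7715800229510/3070858401) = sqrt(-27898505260349/3070858401) = I*sqrt(9519151028231713204661)/1023619467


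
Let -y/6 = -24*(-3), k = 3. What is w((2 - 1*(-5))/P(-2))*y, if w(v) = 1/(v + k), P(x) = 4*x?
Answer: -3456/17 ≈ -203.29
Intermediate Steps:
w(v) = 1/(3 + v) (w(v) = 1/(v + 3) = 1/(3 + v))
y = -432 (y = -(-24)*6*(-3) = -(-24)*(-18) = -6*72 = -432)
w((2 - 1*(-5))/P(-2))*y = -432/(3 + (2 - 1*(-5))/((4*(-2)))) = -432/(3 + (2 + 5)/(-8)) = -432/(3 + 7*(-⅛)) = -432/(3 - 7/8) = -432/(17/8) = (8/17)*(-432) = -3456/17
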